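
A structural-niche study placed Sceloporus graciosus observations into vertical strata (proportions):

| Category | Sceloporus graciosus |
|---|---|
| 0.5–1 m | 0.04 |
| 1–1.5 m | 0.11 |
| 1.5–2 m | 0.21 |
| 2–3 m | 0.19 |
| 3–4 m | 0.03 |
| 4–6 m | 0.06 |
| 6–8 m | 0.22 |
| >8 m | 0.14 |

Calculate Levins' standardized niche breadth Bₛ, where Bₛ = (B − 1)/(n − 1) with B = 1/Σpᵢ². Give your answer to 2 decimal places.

0.72

Σpᵢ² = 0.04² + 0.11² + 0.21² + 0.19² + 0.03² + 0.06² + 0.22² + 0.14² = 0.0016 + 0.0121 + 0.0441 + 0.0361 + 0.0009 + 0.0036 + 0.0484 + 0.0196 = 0.1664
B = 1 / 0.1664 = 6.0096
Bₛ = (B − 1)/(n − 1) = (6.0096 − 1)/(8 − 1) = 5.0096/7 = 0.7157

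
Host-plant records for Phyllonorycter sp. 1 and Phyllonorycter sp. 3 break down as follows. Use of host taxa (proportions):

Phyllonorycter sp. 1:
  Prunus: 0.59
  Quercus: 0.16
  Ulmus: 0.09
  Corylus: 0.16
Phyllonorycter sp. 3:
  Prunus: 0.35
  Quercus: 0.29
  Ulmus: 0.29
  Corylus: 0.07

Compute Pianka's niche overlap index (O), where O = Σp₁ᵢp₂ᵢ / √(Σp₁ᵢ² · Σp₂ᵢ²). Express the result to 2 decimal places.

Σ p₁ᵢp₂ᵢ = 0.2065 + 0.0464 + 0.0261 + 0.0112 = 0.2902
Σp_1ᵢ² = 0.59² + 0.16² + 0.09² + 0.16² = 0.3481 + 0.0256 + 0.0081 + 0.0256 = 0.4074
Σp_2ᵢ² = 0.35² + 0.29² + 0.29² + 0.07² = 0.1225 + 0.0841 + 0.0841 + 0.0049 = 0.2956
O = 0.2902 / √(0.4074 × 0.2956) = 0.2902 / 0.34703 = 0.8362

0.84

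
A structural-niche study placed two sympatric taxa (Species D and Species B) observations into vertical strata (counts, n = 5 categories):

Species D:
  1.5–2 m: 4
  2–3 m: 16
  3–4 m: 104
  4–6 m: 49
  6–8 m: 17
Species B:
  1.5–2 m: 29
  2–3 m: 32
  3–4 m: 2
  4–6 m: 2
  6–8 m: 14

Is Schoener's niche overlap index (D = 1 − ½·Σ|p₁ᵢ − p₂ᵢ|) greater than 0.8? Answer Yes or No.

Proportions for Species D (n=190): 4/190=0.0211, 16/190=0.0842, 104/190=0.5474, 49/190=0.2579, 17/190=0.0895
Proportions for Species B (n=79): 29/79=0.3671, 32/79=0.4051, 2/79=0.0253, 2/79=0.0253, 14/79=0.1772
Σ|p₁ᵢ − p₂ᵢ| = 0.3460 + 0.3209 + 0.5221 + 0.2326 + 0.0877 = 1.5093
D = 1 − ½ × 1.5093 = 1 − 0.75465 = 0.24535
D = 0.24535 < 0.8 → No.

No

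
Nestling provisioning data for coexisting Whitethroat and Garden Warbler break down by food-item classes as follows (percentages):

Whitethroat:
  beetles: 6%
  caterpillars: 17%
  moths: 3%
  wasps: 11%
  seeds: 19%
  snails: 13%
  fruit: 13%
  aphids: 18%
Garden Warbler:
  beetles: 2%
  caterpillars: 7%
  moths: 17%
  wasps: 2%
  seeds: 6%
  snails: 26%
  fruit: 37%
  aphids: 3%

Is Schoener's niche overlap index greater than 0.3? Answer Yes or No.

Convert percentages to proportions (divide by 100).
Σ|p₁ᵢ − p₂ᵢ| = 0.04 + 0.10 + 0.14 + 0.09 + 0.13 + 0.13 + 0.24 + 0.15 = 1.02
D = 1 − ½ × 1.02 = 1 − 0.510 = 0.4900
D = 0.4900 > 0.3 → Yes.

Yes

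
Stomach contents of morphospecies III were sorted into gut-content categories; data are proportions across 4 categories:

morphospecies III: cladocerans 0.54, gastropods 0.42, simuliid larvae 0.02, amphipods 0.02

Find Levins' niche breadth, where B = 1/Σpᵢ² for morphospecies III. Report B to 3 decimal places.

Σpᵢ² = 0.54² + 0.42² + 0.02² + 0.02² = 0.2916 + 0.1764 + 0.0004 + 0.0004 = 0.4688
B = 1 / 0.4688 = 2.13311

2.133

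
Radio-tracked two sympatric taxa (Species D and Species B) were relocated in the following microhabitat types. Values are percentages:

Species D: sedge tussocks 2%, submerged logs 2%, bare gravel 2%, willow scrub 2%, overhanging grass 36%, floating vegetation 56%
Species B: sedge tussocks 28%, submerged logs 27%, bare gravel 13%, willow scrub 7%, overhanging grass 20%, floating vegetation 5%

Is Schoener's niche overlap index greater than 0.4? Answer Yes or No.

No

Convert percentages to proportions (divide by 100).
Σ|p₁ᵢ − p₂ᵢ| = 0.26 + 0.25 + 0.11 + 0.05 + 0.16 + 0.51 = 1.34
D = 1 − ½ × 1.34 = 1 − 0.670 = 0.3300
D = 0.3300 < 0.4 → No.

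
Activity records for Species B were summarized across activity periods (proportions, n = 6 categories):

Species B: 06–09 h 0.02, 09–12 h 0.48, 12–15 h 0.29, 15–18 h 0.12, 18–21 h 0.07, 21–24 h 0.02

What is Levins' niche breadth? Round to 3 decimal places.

2.989

Σpᵢ² = 0.02² + 0.48² + 0.29² + 0.12² + 0.07² + 0.02² = 0.0004 + 0.2304 + 0.0841 + 0.0144 + 0.0049 + 0.0004 = 0.3346
B = 1 / 0.3346 = 2.98864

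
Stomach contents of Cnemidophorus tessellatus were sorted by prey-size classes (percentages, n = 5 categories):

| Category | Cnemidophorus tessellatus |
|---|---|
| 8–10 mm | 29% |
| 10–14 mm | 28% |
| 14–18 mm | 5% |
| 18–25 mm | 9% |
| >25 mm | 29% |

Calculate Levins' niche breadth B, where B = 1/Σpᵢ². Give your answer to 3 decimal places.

Convert percentages to proportions (divide by 100).
Σpᵢ² = 0.29² + 0.28² + 0.05² + 0.09² + 0.29² = 0.0841 + 0.0784 + 0.0025 + 0.0081 + 0.0841 = 0.2572
B = 1 / 0.2572 = 3.88802

3.888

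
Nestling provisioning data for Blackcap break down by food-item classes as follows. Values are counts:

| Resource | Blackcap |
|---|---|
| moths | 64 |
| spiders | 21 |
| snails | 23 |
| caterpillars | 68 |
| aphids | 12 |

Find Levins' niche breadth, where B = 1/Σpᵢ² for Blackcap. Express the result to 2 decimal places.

3.59

Proportions for Blackcap (n=188): 64/188=0.3404, 21/188=0.1117, 23/188=0.1223, 68/188=0.3617, 12/188=0.0638
Σpᵢ² = 0.3404² + 0.1117² + 0.1223² + 0.3617² + 0.0638² = 0.115872 + 0.012477 + 0.014957 + 0.130827 + 0.004070 = 0.278203
B = 1 / 0.278203 = 3.5945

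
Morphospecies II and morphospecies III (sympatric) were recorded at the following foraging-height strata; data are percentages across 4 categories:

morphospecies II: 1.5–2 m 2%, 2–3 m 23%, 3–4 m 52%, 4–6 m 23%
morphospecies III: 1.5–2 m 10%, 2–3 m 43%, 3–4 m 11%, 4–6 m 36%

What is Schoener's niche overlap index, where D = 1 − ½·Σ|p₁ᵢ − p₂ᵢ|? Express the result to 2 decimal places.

0.59

Convert percentages to proportions (divide by 100).
Σ|p₁ᵢ − p₂ᵢ| = 0.08 + 0.20 + 0.41 + 0.13 = 0.82
D = 1 − ½ × 0.82 = 1 − 0.410 = 0.5900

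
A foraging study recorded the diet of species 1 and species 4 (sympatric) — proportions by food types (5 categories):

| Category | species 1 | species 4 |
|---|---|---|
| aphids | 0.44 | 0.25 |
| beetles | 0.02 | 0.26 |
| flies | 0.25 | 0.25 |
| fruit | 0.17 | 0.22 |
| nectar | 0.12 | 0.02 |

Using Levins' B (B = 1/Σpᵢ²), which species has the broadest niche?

Σp_1ᵢ² = 0.44² + 0.02² + 0.25² + 0.17² + 0.12² = 0.1936 + 0.0004 + 0.0625 + 0.0289 + 0.0144 = 0.2998
B_1 = 1 / 0.2998 = 3.3356
Σp_4ᵢ² = 0.25² + 0.26² + 0.25² + 0.22² + 0.02² = 0.0625 + 0.0676 + 0.0625 + 0.0484 + 0.0004 = 0.2414
B_4 = 1 / 0.2414 = 4.1425
Highest B → broadest niche (most generalist): species 4 (B = 4.14).

species 4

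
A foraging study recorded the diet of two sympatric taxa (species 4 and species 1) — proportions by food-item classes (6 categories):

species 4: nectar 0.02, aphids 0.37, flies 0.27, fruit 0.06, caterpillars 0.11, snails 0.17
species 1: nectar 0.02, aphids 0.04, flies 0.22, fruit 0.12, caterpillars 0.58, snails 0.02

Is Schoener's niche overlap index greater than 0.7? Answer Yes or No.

Σ|p₁ᵢ − p₂ᵢ| = 0.00 + 0.33 + 0.05 + 0.06 + 0.47 + 0.15 = 1.06
D = 1 − ½ × 1.06 = 1 − 0.530 = 0.4700
D = 0.4700 < 0.7 → No.

No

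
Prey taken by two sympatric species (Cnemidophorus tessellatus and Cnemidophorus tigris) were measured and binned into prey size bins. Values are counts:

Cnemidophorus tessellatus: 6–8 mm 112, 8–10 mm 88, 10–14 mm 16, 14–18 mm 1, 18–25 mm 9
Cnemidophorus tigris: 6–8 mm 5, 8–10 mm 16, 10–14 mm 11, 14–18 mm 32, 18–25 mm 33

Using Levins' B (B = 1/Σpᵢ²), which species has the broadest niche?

Cnemidophorus tigris

Proportions for Cnemidophorus tessellatus (n=226): 112/226=0.4956, 88/226=0.3894, 16/226=0.0708, 1/226=0.0044, 9/226=0.0398
Proportions for Cnemidophorus tigris (n=97): 5/97=0.0515, 16/97=0.1649, 11/97=0.1134, 32/97=0.3299, 33/97=0.3402
Σp_tessᵢ² = 0.4956² + 0.3894² + 0.0708² + 0.0044² + 0.0398² = 0.245619 + 0.151632 + 0.005013 + 0.000019 + 0.001584 = 0.403867
B_tess = 1 / 0.403867 = 2.4761
Σp_tigrᵢ² = 0.0515² + 0.1649² + 0.1134² + 0.3299² + 0.3402² = 0.002652 + 0.027192 + 0.012860 + 0.108834 + 0.115736 = 0.267274
B_tigr = 1 / 0.267274 = 3.7415
Highest B → broadest niche (most generalist): Cnemidophorus tigris (B = 3.74).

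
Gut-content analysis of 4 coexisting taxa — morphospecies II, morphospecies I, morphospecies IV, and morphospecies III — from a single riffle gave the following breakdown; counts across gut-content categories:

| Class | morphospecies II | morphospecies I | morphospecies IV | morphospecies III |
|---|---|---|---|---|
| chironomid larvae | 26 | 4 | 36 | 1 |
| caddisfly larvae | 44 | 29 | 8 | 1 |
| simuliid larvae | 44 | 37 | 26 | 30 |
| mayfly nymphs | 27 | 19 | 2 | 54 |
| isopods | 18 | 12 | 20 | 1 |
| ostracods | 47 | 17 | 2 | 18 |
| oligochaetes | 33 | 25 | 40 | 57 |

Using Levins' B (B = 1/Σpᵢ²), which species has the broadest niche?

Proportions for morphospecies II (n=239): 26/239=0.1088, 44/239=0.1841, 44/239=0.1841, 27/239=0.1130, 18/239=0.0753, 47/239=0.1967, 33/239=0.1381
Proportions for morphospecies I (n=143): 4/143=0.0280, 29/143=0.2028, 37/143=0.2587, 19/143=0.1329, 12/143=0.0839, 17/143=0.1189, 25/143=0.1748
Proportions for morphospecies IV (n=134): 36/134=0.2687, 8/134=0.0597, 26/134=0.1940, 2/134=0.0149, 20/134=0.1493, 2/134=0.0149, 40/134=0.2985
Proportions for morphospecies III (n=162): 1/162=0.0062, 1/162=0.0062, 30/162=0.1852, 54/162=0.3333, 1/162=0.0062, 18/162=0.1111, 57/162=0.3519
Σp_IIᵢ² = 0.1088² + 0.1841² + 0.1841² + 0.1130² + 0.0753² + 0.1967² + 0.1381² = 0.011837 + 0.033893 + 0.033893 + 0.012769 + 0.005670 + 0.038691 + 0.019072 = 0.155825
B_II = 1 / 0.155825 = 6.4175
Σp_Iᵢ² = 0.0280² + 0.2028² + 0.2587² + 0.1329² + 0.0839² + 0.1189² + 0.1748² = 0.000784 + 0.041128 + 0.066926 + 0.017662 + 0.007039 + 0.014137 + 0.030555 = 0.178231
B_I = 1 / 0.178231 = 5.6107
Σp_IVᵢ² = 0.2687² + 0.0597² + 0.1940² + 0.0149² + 0.1493² + 0.0149² + 0.2985² = 0.072200 + 0.003564 + 0.037636 + 0.000222 + 0.022290 + 0.000222 + 0.089102 = 0.225236
B_IV = 1 / 0.225236 = 4.4398
Σp_IIIᵢ² = 0.0062² + 0.0062² + 0.1852² + 0.3333² + 0.0062² + 0.1111² + 0.3519² = 0.000038 + 0.000038 + 0.034299 + 0.111089 + 0.000038 + 0.012343 + 0.123834 = 0.281679
B_III = 1 / 0.281679 = 3.5501
Highest B → broadest niche (most generalist): morphospecies II (B = 6.42).

morphospecies II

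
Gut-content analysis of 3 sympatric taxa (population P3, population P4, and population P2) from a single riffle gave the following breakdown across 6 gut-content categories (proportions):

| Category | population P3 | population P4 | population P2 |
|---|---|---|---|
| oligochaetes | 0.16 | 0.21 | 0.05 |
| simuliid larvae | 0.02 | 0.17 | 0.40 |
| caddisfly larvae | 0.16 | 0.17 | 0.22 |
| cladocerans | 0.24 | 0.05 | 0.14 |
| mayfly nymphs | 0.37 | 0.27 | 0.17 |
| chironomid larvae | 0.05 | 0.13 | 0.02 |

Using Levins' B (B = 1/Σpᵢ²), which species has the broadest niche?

Σp_P3ᵢ² = 0.16² + 0.02² + 0.16² + 0.24² + 0.37² + 0.05² = 0.0256 + 0.0004 + 0.0256 + 0.0576 + 0.1369 + 0.0025 = 0.2486
B_P3 = 1 / 0.2486 = 4.0225
Σp_P4ᵢ² = 0.21² + 0.17² + 0.17² + 0.05² + 0.27² + 0.13² = 0.0441 + 0.0289 + 0.0289 + 0.0025 + 0.0729 + 0.0169 = 0.1942
B_P4 = 1 / 0.1942 = 5.1493
Σp_P2ᵢ² = 0.05² + 0.40² + 0.22² + 0.14² + 0.17² + 0.02² = 0.0025 + 0.1600 + 0.0484 + 0.0196 + 0.0289 + 0.0004 = 0.2598
B_P2 = 1 / 0.2598 = 3.8491
Highest B → broadest niche (most generalist): population P4 (B = 5.15).

population P4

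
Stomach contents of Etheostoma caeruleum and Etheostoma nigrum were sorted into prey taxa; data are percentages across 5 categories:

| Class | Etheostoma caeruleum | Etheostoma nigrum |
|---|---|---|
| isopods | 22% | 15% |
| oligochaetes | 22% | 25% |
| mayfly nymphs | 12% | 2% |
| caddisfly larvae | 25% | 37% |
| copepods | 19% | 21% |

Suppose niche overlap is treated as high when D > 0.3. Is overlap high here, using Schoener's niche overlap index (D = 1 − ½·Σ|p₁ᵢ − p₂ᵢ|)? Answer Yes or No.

Yes

Convert percentages to proportions (divide by 100).
Σ|p₁ᵢ − p₂ᵢ| = 0.07 + 0.03 + 0.10 + 0.12 + 0.02 = 0.34
D = 1 − ½ × 0.34 = 1 − 0.170 = 0.8300
D = 0.8300 > 0.3 → Yes.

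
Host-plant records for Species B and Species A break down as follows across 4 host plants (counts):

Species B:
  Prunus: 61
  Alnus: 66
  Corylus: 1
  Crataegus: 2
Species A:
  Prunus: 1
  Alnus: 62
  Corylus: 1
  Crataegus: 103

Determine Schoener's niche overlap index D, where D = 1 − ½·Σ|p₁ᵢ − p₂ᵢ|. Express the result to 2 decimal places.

0.40

Proportions for Species B (n=130): 61/130=0.4692, 66/130=0.5077, 1/130=0.0077, 2/130=0.0154
Proportions for Species A (n=167): 1/167=0.0060, 62/167=0.3713, 1/167=0.0060, 103/167=0.6168
Σ|p₁ᵢ − p₂ᵢ| = 0.4632 + 0.1364 + 0.0017 + 0.6014 = 1.2027
D = 1 − ½ × 1.2027 = 1 − 0.60135 = 0.39865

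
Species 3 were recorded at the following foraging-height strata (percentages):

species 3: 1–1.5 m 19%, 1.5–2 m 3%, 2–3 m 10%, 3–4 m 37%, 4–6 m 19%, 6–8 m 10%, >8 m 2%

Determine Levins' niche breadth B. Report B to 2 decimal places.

Convert percentages to proportions (divide by 100).
Σpᵢ² = 0.19² + 0.03² + 0.10² + 0.37² + 0.19² + 0.10² + 0.02² = 0.0361 + 0.0009 + 0.0100 + 0.1369 + 0.0361 + 0.0100 + 0.0004 = 0.2304
B = 1 / 0.2304 = 4.3403

4.34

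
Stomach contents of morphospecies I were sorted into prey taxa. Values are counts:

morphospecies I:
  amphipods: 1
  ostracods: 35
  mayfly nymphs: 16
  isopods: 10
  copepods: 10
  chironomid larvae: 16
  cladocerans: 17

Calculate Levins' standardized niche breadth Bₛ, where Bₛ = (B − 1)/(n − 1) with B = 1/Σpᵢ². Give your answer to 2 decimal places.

0.66

Proportions for morphospecies I (n=105): 1/105=0.0095, 35/105=0.3333, 16/105=0.1524, 10/105=0.0952, 10/105=0.0952, 16/105=0.1524, 17/105=0.1619
Σpᵢ² = 0.0095² + 0.3333² + 0.1524² + 0.0952² + 0.0952² + 0.1524² + 0.1619² = 0.000090 + 0.111089 + 0.023226 + 0.009063 + 0.009063 + 0.023226 + 0.026212 = 0.201969
B = 1 / 0.201969 = 4.9513
Bₛ = (B − 1)/(n − 1) = (4.9513 − 1)/(7 − 1) = 3.9513/6 = 0.6586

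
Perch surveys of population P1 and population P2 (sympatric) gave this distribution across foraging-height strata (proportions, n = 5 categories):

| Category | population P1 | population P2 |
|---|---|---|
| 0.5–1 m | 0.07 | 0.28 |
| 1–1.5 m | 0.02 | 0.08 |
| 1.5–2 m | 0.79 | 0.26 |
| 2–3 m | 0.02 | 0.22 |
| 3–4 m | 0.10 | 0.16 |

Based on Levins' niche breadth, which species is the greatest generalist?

population P2

Σp_P1ᵢ² = 0.07² + 0.02² + 0.79² + 0.02² + 0.10² = 0.0049 + 0.0004 + 0.6241 + 0.0004 + 0.0100 = 0.6398
B_P1 = 1 / 0.6398 = 1.5630
Σp_P2ᵢ² = 0.28² + 0.08² + 0.26² + 0.22² + 0.16² = 0.0784 + 0.0064 + 0.0676 + 0.0484 + 0.0256 = 0.2264
B_P2 = 1 / 0.2264 = 4.4170
Highest B → broadest niche (most generalist): population P2 (B = 4.42).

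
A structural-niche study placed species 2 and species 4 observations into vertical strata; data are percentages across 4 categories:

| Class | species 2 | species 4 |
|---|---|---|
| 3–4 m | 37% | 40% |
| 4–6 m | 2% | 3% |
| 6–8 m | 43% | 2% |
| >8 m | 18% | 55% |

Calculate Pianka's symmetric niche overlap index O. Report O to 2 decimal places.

Convert percentages to proportions (divide by 100).
Σ p₁ᵢp₂ᵢ = 0.1480 + 0.0006 + 0.0086 + 0.0990 = 0.2562
Σp_1ᵢ² = 0.37² + 0.02² + 0.43² + 0.18² = 0.1369 + 0.0004 + 0.1849 + 0.0324 = 0.3546
Σp_2ᵢ² = 0.40² + 0.03² + 0.02² + 0.55² = 0.1600 + 0.0009 + 0.0004 + 0.3025 = 0.4638
O = 0.2562 / √(0.3546 × 0.4638) = 0.2562 / 0.40554 = 0.6318

0.63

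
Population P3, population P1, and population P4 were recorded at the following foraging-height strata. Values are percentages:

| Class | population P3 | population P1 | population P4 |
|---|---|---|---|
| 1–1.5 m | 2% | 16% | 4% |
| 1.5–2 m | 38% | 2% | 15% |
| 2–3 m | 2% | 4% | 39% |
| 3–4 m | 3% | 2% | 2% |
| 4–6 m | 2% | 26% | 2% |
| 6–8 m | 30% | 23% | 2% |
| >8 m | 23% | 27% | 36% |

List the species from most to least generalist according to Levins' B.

Convert percentages to proportions (divide by 100).
Σp_P3ᵢ² = 0.02² + 0.38² + 0.02² + 0.03² + 0.02² + 0.30² + 0.23² = 0.0004 + 0.1444 + 0.0004 + 0.0009 + 0.0004 + 0.0900 + 0.0529 = 0.2894
B_P3 = 1 / 0.2894 = 3.4554
Σp_P1ᵢ² = 0.16² + 0.02² + 0.04² + 0.02² + 0.26² + 0.23² + 0.27² = 0.0256 + 0.0004 + 0.0016 + 0.0004 + 0.0676 + 0.0529 + 0.0729 = 0.2214
B_P1 = 1 / 0.2214 = 4.5167
Σp_P4ᵢ² = 0.04² + 0.15² + 0.39² + 0.02² + 0.02² + 0.02² + 0.36² = 0.0016 + 0.0225 + 0.1521 + 0.0004 + 0.0004 + 0.0004 + 0.1296 = 0.3070
B_P4 = 1 / 0.3070 = 3.2573
Ranking by B (broadest → narrowest): population P1 (4.52) > population P3 (3.46) > population P4 (3.26)

population P1 > population P3 > population P4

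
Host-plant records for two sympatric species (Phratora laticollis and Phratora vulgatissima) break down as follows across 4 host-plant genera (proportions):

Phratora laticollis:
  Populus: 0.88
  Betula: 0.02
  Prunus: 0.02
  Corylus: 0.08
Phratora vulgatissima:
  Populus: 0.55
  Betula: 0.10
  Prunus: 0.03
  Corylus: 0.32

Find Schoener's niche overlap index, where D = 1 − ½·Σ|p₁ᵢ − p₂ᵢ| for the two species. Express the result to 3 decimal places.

0.670

Σ|p₁ᵢ − p₂ᵢ| = 0.33 + 0.08 + 0.01 + 0.24 = 0.66
D = 1 − ½ × 0.66 = 1 − 0.330 = 0.67000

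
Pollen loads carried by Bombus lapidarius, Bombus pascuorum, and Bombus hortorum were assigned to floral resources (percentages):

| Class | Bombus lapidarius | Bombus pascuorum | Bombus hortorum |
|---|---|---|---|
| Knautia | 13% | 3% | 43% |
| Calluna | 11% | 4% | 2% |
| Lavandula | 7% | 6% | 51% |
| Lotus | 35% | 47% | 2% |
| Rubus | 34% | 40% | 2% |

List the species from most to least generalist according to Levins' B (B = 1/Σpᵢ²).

Bombus lapidarius > Bombus pascuorum > Bombus hortorum

Convert percentages to proportions (divide by 100).
Σp_lapiᵢ² = 0.13² + 0.11² + 0.07² + 0.35² + 0.34² = 0.0169 + 0.0121 + 0.0049 + 0.1225 + 0.1156 = 0.2720
B_lapi = 1 / 0.2720 = 3.6765
Σp_pascᵢ² = 0.03² + 0.04² + 0.06² + 0.47² + 0.40² = 0.0009 + 0.0016 + 0.0036 + 0.2209 + 0.1600 = 0.3870
B_pasc = 1 / 0.3870 = 2.5840
Σp_hortᵢ² = 0.43² + 0.02² + 0.51² + 0.02² + 0.02² = 0.1849 + 0.0004 + 0.2601 + 0.0004 + 0.0004 = 0.4462
B_hort = 1 / 0.4462 = 2.2411
Ranking by B (broadest → narrowest): Bombus lapidarius (3.68) > Bombus pascuorum (2.58) > Bombus hortorum (2.24)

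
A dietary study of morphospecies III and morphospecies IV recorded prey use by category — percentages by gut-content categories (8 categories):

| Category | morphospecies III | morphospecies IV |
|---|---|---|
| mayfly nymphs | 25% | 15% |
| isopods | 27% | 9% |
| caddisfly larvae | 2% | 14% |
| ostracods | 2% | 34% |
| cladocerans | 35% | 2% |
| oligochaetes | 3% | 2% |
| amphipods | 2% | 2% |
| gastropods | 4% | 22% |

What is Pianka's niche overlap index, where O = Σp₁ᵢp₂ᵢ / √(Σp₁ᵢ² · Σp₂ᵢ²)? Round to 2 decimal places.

0.37

Convert percentages to proportions (divide by 100).
Σ p₁ᵢp₂ᵢ = 0.0375 + 0.0243 + 0.0028 + 0.0068 + 0.0070 + 0.0006 + 0.0004 + 0.0088 = 0.0882
Σp_1ᵢ² = 0.25² + 0.27² + 0.02² + 0.02² + 0.35² + 0.03² + 0.02² + 0.04² = 0.0625 + 0.0729 + 0.0004 + 0.0004 + 0.1225 + 0.0009 + 0.0004 + 0.0016 = 0.2616
Σp_2ᵢ² = 0.15² + 0.09² + 0.14² + 0.34² + 0.02² + 0.02² + 0.02² + 0.22² = 0.0225 + 0.0081 + 0.0196 + 0.1156 + 0.0004 + 0.0004 + 0.0004 + 0.0484 = 0.2154
O = 0.0882 / √(0.2616 × 0.2154) = 0.0882 / 0.23738 = 0.3716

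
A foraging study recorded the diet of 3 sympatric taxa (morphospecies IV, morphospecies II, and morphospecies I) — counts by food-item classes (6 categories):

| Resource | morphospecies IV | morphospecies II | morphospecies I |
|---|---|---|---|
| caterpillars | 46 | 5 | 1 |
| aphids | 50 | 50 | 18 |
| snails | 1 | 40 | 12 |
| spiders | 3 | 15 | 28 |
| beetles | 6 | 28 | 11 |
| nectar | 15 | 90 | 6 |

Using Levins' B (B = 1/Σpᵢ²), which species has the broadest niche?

Proportions for morphospecies IV (n=121): 46/121=0.3802, 50/121=0.4132, 1/121=0.0083, 3/121=0.0248, 6/121=0.0496, 15/121=0.1240
Proportions for morphospecies II (n=228): 5/228=0.0219, 50/228=0.2193, 40/228=0.1754, 15/228=0.0658, 28/228=0.1228, 90/228=0.3947
Proportions for morphospecies I (n=76): 1/76=0.0132, 18/76=0.2368, 12/76=0.1579, 28/76=0.3684, 11/76=0.1447, 6/76=0.0789
Σp_IVᵢ² = 0.3802² + 0.4132² + 0.0083² + 0.0248² + 0.0496² + 0.1240² = 0.144552 + 0.170734 + 0.000069 + 0.000615 + 0.002460 + 0.015376 = 0.333806
B_IV = 1 / 0.333806 = 2.9958
Σp_IIᵢ² = 0.0219² + 0.2193² + 0.1754² + 0.0658² + 0.1228² + 0.3947² = 0.000480 + 0.048092 + 0.030765 + 0.004330 + 0.015080 + 0.155788 = 0.254535
B_II = 1 / 0.254535 = 3.9287
Σp_Iᵢ² = 0.0132² + 0.2368² + 0.1579² + 0.3684² + 0.1447² + 0.0789² = 0.000174 + 0.056074 + 0.024932 + 0.135719 + 0.020938 + 0.006225 = 0.244062
B_I = 1 / 0.244062 = 4.0973
Highest B → broadest niche (most generalist): morphospecies I (B = 4.10).

morphospecies I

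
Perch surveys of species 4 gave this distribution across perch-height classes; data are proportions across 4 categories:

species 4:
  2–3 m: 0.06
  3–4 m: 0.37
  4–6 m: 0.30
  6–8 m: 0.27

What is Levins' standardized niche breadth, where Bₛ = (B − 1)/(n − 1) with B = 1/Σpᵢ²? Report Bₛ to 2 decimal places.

Σpᵢ² = 0.06² + 0.37² + 0.30² + 0.27² = 0.0036 + 0.1369 + 0.0900 + 0.0729 = 0.3034
B = 1 / 0.3034 = 3.2960
Bₛ = (B − 1)/(n − 1) = (3.2960 − 1)/(4 − 1) = 2.2960/3 = 0.7653

0.77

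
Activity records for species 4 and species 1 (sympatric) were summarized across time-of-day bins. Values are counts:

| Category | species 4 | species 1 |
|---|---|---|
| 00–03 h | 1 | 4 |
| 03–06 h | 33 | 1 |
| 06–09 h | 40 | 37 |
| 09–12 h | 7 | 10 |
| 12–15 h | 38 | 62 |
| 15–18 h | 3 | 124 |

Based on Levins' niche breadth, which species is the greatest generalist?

Proportions for species 4 (n=122): 1/122=0.0082, 33/122=0.2705, 40/122=0.3279, 7/122=0.0574, 38/122=0.3115, 3/122=0.0246
Proportions for species 1 (n=238): 4/238=0.0168, 1/238=0.0042, 37/238=0.1555, 10/238=0.0420, 62/238=0.2605, 124/238=0.5210
Σp_4ᵢ² = 0.0082² + 0.2705² + 0.3279² + 0.0574² + 0.3115² + 0.0246² = 0.000067 + 0.073170 + 0.107518 + 0.003295 + 0.097032 + 0.000605 = 0.281687
B_4 = 1 / 0.281687 = 3.5500
Σp_1ᵢ² = 0.0168² + 0.0042² + 0.1555² + 0.0420² + 0.2605² + 0.5210² = 0.000282 + 0.000018 + 0.024180 + 0.001764 + 0.067860 + 0.271441 = 0.365545
B_1 = 1 / 0.365545 = 2.7356
Highest B → broadest niche (most generalist): species 4 (B = 3.55).

species 4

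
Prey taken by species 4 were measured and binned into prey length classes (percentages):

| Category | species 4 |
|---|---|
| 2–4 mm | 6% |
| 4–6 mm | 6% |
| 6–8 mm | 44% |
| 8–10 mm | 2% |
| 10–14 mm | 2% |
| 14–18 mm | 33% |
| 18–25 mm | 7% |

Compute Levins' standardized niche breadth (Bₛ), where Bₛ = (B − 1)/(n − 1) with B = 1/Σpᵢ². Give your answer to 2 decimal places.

0.36

Convert percentages to proportions (divide by 100).
Σpᵢ² = 0.06² + 0.06² + 0.44² + 0.02² + 0.02² + 0.33² + 0.07² = 0.0036 + 0.0036 + 0.1936 + 0.0004 + 0.0004 + 0.1089 + 0.0049 = 0.3154
B = 1 / 0.3154 = 3.1706
Bₛ = (B − 1)/(n − 1) = (3.1706 − 1)/(7 − 1) = 2.1706/6 = 0.3618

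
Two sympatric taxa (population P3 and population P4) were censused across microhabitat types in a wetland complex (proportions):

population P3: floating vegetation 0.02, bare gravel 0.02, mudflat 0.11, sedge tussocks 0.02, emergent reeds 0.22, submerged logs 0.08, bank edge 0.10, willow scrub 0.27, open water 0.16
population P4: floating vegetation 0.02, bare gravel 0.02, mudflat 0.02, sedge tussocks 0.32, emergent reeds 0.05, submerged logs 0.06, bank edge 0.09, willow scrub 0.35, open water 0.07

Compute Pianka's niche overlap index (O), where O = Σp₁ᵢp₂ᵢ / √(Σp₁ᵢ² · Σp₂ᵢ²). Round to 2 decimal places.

Σ p₁ᵢp₂ᵢ = 0.0004 + 0.0004 + 0.0022 + 0.0064 + 0.0110 + 0.0048 + 0.0090 + 0.0945 + 0.0112 = 0.1399
Σp_1ᵢ² = 0.02² + 0.02² + 0.11² + 0.02² + 0.22² + 0.08² + 0.10² + 0.27² + 0.16² = 0.0004 + 0.0004 + 0.0121 + 0.0004 + 0.0484 + 0.0064 + 0.0100 + 0.0729 + 0.0256 = 0.1766
Σp_2ᵢ² = 0.02² + 0.02² + 0.02² + 0.32² + 0.05² + 0.06² + 0.09² + 0.35² + 0.07² = 0.0004 + 0.0004 + 0.0004 + 0.1024 + 0.0025 + 0.0036 + 0.0081 + 0.1225 + 0.0049 = 0.2452
O = 0.1399 / √(0.1766 × 0.2452) = 0.1399 / 0.20809 = 0.6723

0.67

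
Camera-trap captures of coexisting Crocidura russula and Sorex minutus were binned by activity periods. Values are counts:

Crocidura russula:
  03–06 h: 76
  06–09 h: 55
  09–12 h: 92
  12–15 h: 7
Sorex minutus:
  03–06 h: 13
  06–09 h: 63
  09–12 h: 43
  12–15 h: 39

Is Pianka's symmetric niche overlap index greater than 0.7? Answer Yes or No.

Yes

Proportions for Crocidura russula (n=230): 76/230=0.3304, 55/230=0.2391, 92/230=0.4000, 7/230=0.0304
Proportions for Sorex minutus (n=158): 13/158=0.0823, 63/158=0.3987, 43/158=0.2722, 39/158=0.2468
Σ p₁ᵢp₂ᵢ = 0.027192 + 0.095329 + 0.108880 + 0.007503 = 0.238904
Σp_1ᵢ² = 0.3304² + 0.2391² + 0.4000² + 0.0304² = 0.109164 + 0.057169 + 0.160000 + 0.000924 = 0.327257
Σp_2ᵢ² = 0.0823² + 0.3987² + 0.2722² + 0.2468² = 0.006773 + 0.158962 + 0.074093 + 0.060910 = 0.300738
O = 0.238904 / √(0.327257 × 0.300738) = 0.238904 / 0.3137174 = 0.7615
O = 0.7615 > 0.7 → Yes.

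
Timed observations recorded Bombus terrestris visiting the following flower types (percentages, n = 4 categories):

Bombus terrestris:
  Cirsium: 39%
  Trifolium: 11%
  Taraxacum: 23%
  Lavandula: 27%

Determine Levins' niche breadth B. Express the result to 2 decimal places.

3.45

Convert percentages to proportions (divide by 100).
Σpᵢ² = 0.39² + 0.11² + 0.23² + 0.27² = 0.1521 + 0.0121 + 0.0529 + 0.0729 = 0.2900
B = 1 / 0.2900 = 3.4483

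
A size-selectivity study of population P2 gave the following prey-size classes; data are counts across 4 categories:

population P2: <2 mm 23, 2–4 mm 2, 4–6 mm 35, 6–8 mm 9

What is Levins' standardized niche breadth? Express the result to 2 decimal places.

0.53

Proportions for population P2 (n=69): 23/69=0.3333, 2/69=0.0290, 35/69=0.5072, 9/69=0.1304
Σpᵢ² = 0.3333² + 0.0290² + 0.5072² + 0.1304² = 0.111089 + 0.000841 + 0.257252 + 0.017004 = 0.386186
B = 1 / 0.386186 = 2.5894
Bₛ = (B − 1)/(n − 1) = (2.5894 − 1)/(4 − 1) = 1.5894/3 = 0.5298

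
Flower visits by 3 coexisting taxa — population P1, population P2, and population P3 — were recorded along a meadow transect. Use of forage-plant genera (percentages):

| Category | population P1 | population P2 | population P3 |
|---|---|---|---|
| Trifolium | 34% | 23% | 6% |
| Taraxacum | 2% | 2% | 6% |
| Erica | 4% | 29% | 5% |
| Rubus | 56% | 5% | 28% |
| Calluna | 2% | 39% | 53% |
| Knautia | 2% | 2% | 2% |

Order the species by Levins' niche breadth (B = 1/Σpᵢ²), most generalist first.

population P2 > population P3 > population P1

Convert percentages to proportions (divide by 100).
Σp_P1ᵢ² = 0.34² + 0.02² + 0.04² + 0.56² + 0.02² + 0.02² = 0.1156 + 0.0004 + 0.0016 + 0.3136 + 0.0004 + 0.0004 = 0.4320
B_P1 = 1 / 0.4320 = 2.3148
Σp_P2ᵢ² = 0.23² + 0.02² + 0.29² + 0.05² + 0.39² + 0.02² = 0.0529 + 0.0004 + 0.0841 + 0.0025 + 0.1521 + 0.0004 = 0.2924
B_P2 = 1 / 0.2924 = 3.4200
Σp_P3ᵢ² = 0.06² + 0.06² + 0.05² + 0.28² + 0.53² + 0.02² = 0.0036 + 0.0036 + 0.0025 + 0.0784 + 0.2809 + 0.0004 = 0.3694
B_P3 = 1 / 0.3694 = 2.7071
Ranking by B (broadest → narrowest): population P2 (3.42) > population P3 (2.71) > population P1 (2.31)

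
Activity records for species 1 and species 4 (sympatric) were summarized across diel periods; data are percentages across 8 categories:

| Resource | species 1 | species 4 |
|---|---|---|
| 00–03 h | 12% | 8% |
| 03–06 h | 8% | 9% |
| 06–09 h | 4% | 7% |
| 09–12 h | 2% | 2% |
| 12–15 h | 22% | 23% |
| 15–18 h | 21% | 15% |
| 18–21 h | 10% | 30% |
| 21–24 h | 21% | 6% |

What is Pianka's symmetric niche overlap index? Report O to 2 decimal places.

Convert percentages to proportions (divide by 100).
Σ p₁ᵢp₂ᵢ = 0.0096 + 0.0072 + 0.0028 + 0.0004 + 0.0506 + 0.0315 + 0.0300 + 0.0126 = 0.1447
Σp_1ᵢ² = 0.12² + 0.08² + 0.04² + 0.02² + 0.22² + 0.21² + 0.10² + 0.21² = 0.0144 + 0.0064 + 0.0016 + 0.0004 + 0.0484 + 0.0441 + 0.0100 + 0.0441 = 0.1694
Σp_2ᵢ² = 0.08² + 0.09² + 0.07² + 0.02² + 0.23² + 0.15² + 0.30² + 0.06² = 0.0064 + 0.0081 + 0.0049 + 0.0004 + 0.0529 + 0.0225 + 0.0900 + 0.0036 = 0.1888
O = 0.1447 / √(0.1694 × 0.1888) = 0.1447 / 0.17884 = 0.8091

0.81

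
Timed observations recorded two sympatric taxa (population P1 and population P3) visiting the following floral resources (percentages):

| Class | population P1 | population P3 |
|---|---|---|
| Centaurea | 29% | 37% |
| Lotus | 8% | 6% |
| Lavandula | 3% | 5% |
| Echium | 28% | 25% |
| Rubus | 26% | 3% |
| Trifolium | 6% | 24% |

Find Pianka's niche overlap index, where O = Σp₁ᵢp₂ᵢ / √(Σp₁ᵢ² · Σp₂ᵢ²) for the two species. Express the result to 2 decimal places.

Convert percentages to proportions (divide by 100).
Σ p₁ᵢp₂ᵢ = 0.1073 + 0.0048 + 0.0015 + 0.0700 + 0.0078 + 0.0144 = 0.2058
Σp_1ᵢ² = 0.29² + 0.08² + 0.03² + 0.28² + 0.26² + 0.06² = 0.0841 + 0.0064 + 0.0009 + 0.0784 + 0.0676 + 0.0036 = 0.2410
Σp_2ᵢ² = 0.37² + 0.06² + 0.05² + 0.25² + 0.03² + 0.24² = 0.1369 + 0.0036 + 0.0025 + 0.0625 + 0.0009 + 0.0576 = 0.2640
O = 0.2058 / √(0.2410 × 0.2640) = 0.2058 / 0.25224 = 0.8159

0.82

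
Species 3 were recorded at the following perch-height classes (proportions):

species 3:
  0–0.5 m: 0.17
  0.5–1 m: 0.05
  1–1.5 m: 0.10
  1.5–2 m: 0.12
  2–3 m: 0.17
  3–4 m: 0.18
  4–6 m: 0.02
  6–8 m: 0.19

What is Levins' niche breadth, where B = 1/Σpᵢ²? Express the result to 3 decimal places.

6.510

Σpᵢ² = 0.17² + 0.05² + 0.10² + 0.12² + 0.17² + 0.18² + 0.02² + 0.19² = 0.0289 + 0.0025 + 0.0100 + 0.0144 + 0.0289 + 0.0324 + 0.0004 + 0.0361 = 0.1536
B = 1 / 0.1536 = 6.51042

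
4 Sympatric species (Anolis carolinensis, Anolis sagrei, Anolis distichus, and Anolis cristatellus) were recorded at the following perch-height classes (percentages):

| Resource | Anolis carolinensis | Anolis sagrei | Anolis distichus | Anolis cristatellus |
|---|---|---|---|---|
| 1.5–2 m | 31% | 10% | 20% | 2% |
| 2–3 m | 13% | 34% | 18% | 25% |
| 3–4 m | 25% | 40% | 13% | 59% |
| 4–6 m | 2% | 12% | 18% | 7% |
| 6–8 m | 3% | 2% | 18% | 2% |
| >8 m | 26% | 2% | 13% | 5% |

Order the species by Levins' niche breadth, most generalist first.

Anolis distichus > Anolis carolinensis > Anolis sagrei > Anolis cristatellus

Convert percentages to proportions (divide by 100).
Σp_caroᵢ² = 0.31² + 0.13² + 0.25² + 0.02² + 0.03² + 0.26² = 0.0961 + 0.0169 + 0.0625 + 0.0004 + 0.0009 + 0.0676 = 0.2444
B_caro = 1 / 0.2444 = 4.0917
Σp_sagrᵢ² = 0.10² + 0.34² + 0.40² + 0.12² + 0.02² + 0.02² = 0.0100 + 0.1156 + 0.1600 + 0.0144 + 0.0004 + 0.0004 = 0.3008
B_sagr = 1 / 0.3008 = 3.3245
Σp_distᵢ² = 0.20² + 0.18² + 0.13² + 0.18² + 0.18² + 0.13² = 0.0400 + 0.0324 + 0.0169 + 0.0324 + 0.0324 + 0.0169 = 0.1710
B_dist = 1 / 0.1710 = 5.8480
Σp_crisᵢ² = 0.02² + 0.25² + 0.59² + 0.07² + 0.02² + 0.05² = 0.0004 + 0.0625 + 0.3481 + 0.0049 + 0.0004 + 0.0025 = 0.4188
B_cris = 1 / 0.4188 = 2.3878
Ranking by B (broadest → narrowest): Anolis distichus (5.85) > Anolis carolinensis (4.09) > Anolis sagrei (3.32) > Anolis cristatellus (2.39)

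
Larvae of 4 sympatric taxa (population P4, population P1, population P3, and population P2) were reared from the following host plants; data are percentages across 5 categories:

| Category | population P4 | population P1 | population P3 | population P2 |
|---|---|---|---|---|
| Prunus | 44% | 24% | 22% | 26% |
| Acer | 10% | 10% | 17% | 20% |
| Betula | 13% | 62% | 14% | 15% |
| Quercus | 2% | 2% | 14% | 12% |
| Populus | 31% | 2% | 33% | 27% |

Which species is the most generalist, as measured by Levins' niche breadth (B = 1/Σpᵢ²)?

Convert percentages to proportions (divide by 100).
Σp_P4ᵢ² = 0.44² + 0.10² + 0.13² + 0.02² + 0.31² = 0.1936 + 0.0100 + 0.0169 + 0.0004 + 0.0961 = 0.3170
B_P4 = 1 / 0.3170 = 3.1546
Σp_P1ᵢ² = 0.24² + 0.10² + 0.62² + 0.02² + 0.02² = 0.0576 + 0.0100 + 0.3844 + 0.0004 + 0.0004 = 0.4528
B_P1 = 1 / 0.4528 = 2.2085
Σp_P3ᵢ² = 0.22² + 0.17² + 0.14² + 0.14² + 0.33² = 0.0484 + 0.0289 + 0.0196 + 0.0196 + 0.1089 = 0.2254
B_P3 = 1 / 0.2254 = 4.4366
Σp_P2ᵢ² = 0.26² + 0.20² + 0.15² + 0.12² + 0.27² = 0.0676 + 0.0400 + 0.0225 + 0.0144 + 0.0729 = 0.2174
B_P2 = 1 / 0.2174 = 4.5998
Highest B → broadest niche (most generalist): population P2 (B = 4.60).

population P2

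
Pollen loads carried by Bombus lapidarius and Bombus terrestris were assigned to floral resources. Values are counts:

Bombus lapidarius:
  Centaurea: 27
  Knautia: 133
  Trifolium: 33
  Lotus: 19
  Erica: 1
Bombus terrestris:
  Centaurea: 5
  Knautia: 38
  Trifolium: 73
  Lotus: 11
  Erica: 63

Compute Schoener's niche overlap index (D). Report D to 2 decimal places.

Proportions for Bombus lapidarius (n=213): 27/213=0.1268, 133/213=0.6244, 33/213=0.1549, 19/213=0.0892, 1/213=0.0047
Proportions for Bombus terrestris (n=190): 5/190=0.0263, 38/190=0.2000, 73/190=0.3842, 11/190=0.0579, 63/190=0.3316
Σ|p₁ᵢ − p₂ᵢ| = 0.1005 + 0.4244 + 0.2293 + 0.0313 + 0.3269 = 1.1124
D = 1 − ½ × 1.1124 = 1 − 0.55620 = 0.44380

0.44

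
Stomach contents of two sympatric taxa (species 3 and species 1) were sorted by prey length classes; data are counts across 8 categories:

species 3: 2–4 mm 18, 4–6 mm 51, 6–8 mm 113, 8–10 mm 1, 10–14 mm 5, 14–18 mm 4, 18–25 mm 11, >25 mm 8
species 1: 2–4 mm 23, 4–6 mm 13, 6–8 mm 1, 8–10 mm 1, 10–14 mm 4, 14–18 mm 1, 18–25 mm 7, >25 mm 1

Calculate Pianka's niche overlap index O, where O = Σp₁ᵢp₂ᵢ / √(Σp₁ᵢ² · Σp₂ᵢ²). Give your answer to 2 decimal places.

Proportions for species 3 (n=211): 18/211=0.0853, 51/211=0.2417, 113/211=0.5355, 1/211=0.0047, 5/211=0.0237, 4/211=0.0190, 11/211=0.0521, 8/211=0.0379
Proportions for species 1 (n=51): 23/51=0.4510, 13/51=0.2549, 1/51=0.0196, 1/51=0.0196, 4/51=0.0784, 1/51=0.0196, 7/51=0.1373, 1/51=0.0196
Σ p₁ᵢp₂ᵢ = 0.038470 + 0.061609 + 0.010496 + 0.000092 + 0.001858 + 0.000372 + 0.007153 + 0.000743 = 0.120793
Σp_1ᵢ² = 0.0853² + 0.2417² + 0.5355² + 0.0047² + 0.0237² + 0.0190² + 0.0521² + 0.0379² = 0.007276 + 0.058419 + 0.286760 + 0.000022 + 0.000562 + 0.000361 + 0.002714 + 0.001436 = 0.357550
Σp_2ᵢ² = 0.4510² + 0.2549² + 0.0196² + 0.0196² + 0.0784² + 0.0196² + 0.1373² + 0.0196² = 0.203401 + 0.064974 + 0.000384 + 0.000384 + 0.006147 + 0.000384 + 0.018851 + 0.000384 = 0.294909
O = 0.120793 / √(0.357550 × 0.294909) = 0.120793 / 0.3247225 = 0.3720

0.37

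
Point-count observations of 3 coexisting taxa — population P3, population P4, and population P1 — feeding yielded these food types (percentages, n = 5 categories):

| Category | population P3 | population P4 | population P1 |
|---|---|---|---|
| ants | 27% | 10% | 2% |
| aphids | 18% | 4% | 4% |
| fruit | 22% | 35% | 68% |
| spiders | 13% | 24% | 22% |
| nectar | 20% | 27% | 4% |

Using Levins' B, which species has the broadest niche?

Convert percentages to proportions (divide by 100).
Σp_P3ᵢ² = 0.27² + 0.18² + 0.22² + 0.13² + 0.20² = 0.0729 + 0.0324 + 0.0484 + 0.0169 + 0.0400 = 0.2106
B_P3 = 1 / 0.2106 = 4.7483
Σp_P4ᵢ² = 0.10² + 0.04² + 0.35² + 0.24² + 0.27² = 0.0100 + 0.0016 + 0.1225 + 0.0576 + 0.0729 = 0.2646
B_P4 = 1 / 0.2646 = 3.7793
Σp_P1ᵢ² = 0.02² + 0.04² + 0.68² + 0.22² + 0.04² = 0.0004 + 0.0016 + 0.4624 + 0.0484 + 0.0016 = 0.5144
B_P1 = 1 / 0.5144 = 1.9440
Highest B → broadest niche (most generalist): population P3 (B = 4.75).

population P3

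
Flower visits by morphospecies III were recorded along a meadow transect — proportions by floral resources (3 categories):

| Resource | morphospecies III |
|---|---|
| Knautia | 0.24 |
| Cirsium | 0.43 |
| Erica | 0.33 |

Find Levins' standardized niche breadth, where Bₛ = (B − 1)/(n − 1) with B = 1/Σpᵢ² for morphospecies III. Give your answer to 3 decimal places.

Σpᵢ² = 0.24² + 0.43² + 0.33² = 0.0576 + 0.1849 + 0.1089 = 0.3514
B = 1 / 0.3514 = 2.84576
Bₛ = (B − 1)/(n − 1) = (2.84576 − 1)/(3 − 1) = 1.84576/2 = 0.92288

0.923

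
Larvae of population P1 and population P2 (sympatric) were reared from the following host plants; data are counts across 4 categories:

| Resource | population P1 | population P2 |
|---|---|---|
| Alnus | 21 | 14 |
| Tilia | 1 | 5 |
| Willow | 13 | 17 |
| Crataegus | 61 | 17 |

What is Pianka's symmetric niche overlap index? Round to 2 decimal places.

0.84

Proportions for population P1 (n=96): 21/96=0.2188, 1/96=0.0104, 13/96=0.1354, 61/96=0.6354
Proportions for population P2 (n=53): 14/53=0.2642, 5/53=0.0943, 17/53=0.3208, 17/53=0.3208
Σ p₁ᵢp₂ᵢ = 0.057807 + 0.000981 + 0.043436 + 0.203836 = 0.306060
Σp_1ᵢ² = 0.2188² + 0.0104² + 0.1354² + 0.6354² = 0.047873 + 0.000108 + 0.018333 + 0.403733 = 0.470047
Σp_2ᵢ² = 0.2642² + 0.0943² + 0.3208² + 0.3208² = 0.069802 + 0.008892 + 0.102913 + 0.102913 = 0.284520
O = 0.306060 / √(0.470047 × 0.284520) = 0.306060 / 0.3657018 = 0.8369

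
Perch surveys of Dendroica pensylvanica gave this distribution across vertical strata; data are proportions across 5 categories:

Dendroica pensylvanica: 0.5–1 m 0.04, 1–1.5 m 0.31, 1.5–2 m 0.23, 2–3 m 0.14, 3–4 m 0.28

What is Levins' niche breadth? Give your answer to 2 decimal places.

4.02

Σpᵢ² = 0.04² + 0.31² + 0.23² + 0.14² + 0.28² = 0.0016 + 0.0961 + 0.0529 + 0.0196 + 0.0784 = 0.2486
B = 1 / 0.2486 = 4.0225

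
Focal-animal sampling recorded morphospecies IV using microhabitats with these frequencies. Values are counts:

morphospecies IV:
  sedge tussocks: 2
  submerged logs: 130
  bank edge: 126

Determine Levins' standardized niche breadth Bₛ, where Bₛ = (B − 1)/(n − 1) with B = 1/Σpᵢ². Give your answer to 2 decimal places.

Proportions for morphospecies IV (n=258): 2/258=0.0078, 130/258=0.5039, 126/258=0.4884
Σpᵢ² = 0.0078² + 0.5039² + 0.4884² = 0.000061 + 0.253915 + 0.238535 = 0.492511
B = 1 / 0.492511 = 2.0304
Bₛ = (B − 1)/(n − 1) = (2.0304 − 1)/(3 − 1) = 1.0304/2 = 0.5152

0.52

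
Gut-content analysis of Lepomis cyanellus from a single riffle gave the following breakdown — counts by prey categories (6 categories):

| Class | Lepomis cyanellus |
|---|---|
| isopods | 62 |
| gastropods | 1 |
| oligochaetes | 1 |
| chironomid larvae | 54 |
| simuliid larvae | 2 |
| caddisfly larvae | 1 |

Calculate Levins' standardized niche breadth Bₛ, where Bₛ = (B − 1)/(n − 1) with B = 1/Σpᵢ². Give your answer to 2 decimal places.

Proportions for Lepomis cyanellus (n=121): 62/121=0.5124, 1/121=0.0083, 1/121=0.0083, 54/121=0.4463, 2/121=0.0165, 1/121=0.0083
Σpᵢ² = 0.5124² + 0.0083² + 0.0083² + 0.4463² + 0.0165² + 0.0083² = 0.262554 + 0.000069 + 0.000069 + 0.199184 + 0.000272 + 0.000069 = 0.462217
B = 1 / 0.462217 = 2.1635
Bₛ = (B − 1)/(n − 1) = (2.1635 − 1)/(6 − 1) = 1.1635/5 = 0.2327

0.23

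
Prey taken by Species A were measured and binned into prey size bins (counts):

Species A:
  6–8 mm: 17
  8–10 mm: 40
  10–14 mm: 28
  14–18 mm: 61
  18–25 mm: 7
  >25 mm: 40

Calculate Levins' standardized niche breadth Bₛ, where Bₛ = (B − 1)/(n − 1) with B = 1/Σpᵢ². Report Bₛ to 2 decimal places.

0.73

Proportions for Species A (n=193): 17/193=0.0881, 40/193=0.2073, 28/193=0.1451, 61/193=0.3161, 7/193=0.0363, 40/193=0.2073
Σpᵢ² = 0.0881² + 0.2073² + 0.1451² + 0.3161² + 0.0363² + 0.2073² = 0.007762 + 0.042973 + 0.021054 + 0.099919 + 0.001318 + 0.042973 = 0.215999
B = 1 / 0.215999 = 4.6297
Bₛ = (B − 1)/(n − 1) = (4.6297 − 1)/(6 − 1) = 3.6297/5 = 0.7259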